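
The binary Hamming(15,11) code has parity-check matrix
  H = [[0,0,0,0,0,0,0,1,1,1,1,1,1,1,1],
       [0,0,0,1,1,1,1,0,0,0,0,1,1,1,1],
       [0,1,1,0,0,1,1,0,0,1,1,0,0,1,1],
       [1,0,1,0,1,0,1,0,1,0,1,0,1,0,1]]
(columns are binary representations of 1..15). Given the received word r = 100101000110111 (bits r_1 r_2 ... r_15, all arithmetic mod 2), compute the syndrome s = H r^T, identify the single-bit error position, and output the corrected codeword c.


s = (1, 1, 1, 0)^T, error position = 14, corrected codeword c = 100101000110101

Compute s = H r^T mod 2 one row at a time:
  s_1 = 0 + 0 + 1 + 1 + 0 + 1 + 1 + 1 = 5 ≡ 1 (mod 2).
  s_2 = 1 + 0 + 1 + 0 + 0 + 1 + 1 + 1 = 5 ≡ 1 (mod 2).
  s_3 = 0 + 0 + 1 + 0 + 1 + 1 + 1 + 1 = 5 ≡ 1 (mod 2).
  s_4 = 1 + 0 + 0 + 0 + 0 + 1 + 1 + 1 = 4 ≡ 0 (mod 2).
s = (1, 1, 1, 0)^T — this equals column 14 of H (binary 1110), so error is at position 14.
Correct: flip bit 14 of r = 100101000110111 to get c = 100101000110101.


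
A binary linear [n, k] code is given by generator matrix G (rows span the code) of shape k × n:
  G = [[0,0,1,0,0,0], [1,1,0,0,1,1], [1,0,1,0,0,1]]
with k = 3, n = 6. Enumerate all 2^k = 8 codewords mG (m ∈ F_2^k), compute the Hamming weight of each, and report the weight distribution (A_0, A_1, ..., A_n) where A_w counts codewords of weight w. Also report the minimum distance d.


Weight distribution: A_0 = 1, A_1 = 1, A_2 = 2, A_3 = 2, A_4 = 1, A_5 = 1. Minimum distance d = 1.

Enumerate all 2^3 = 8 messages m ∈ F_2^3.
For each, compute codeword c = mG in F_2^6, then tally its weight.
  m = 000 → c = 000000, weight = 0.
  m = 100 → c = 001000, weight = 1.
  m = 010 → c = 110011, weight = 4.
  m = 110 → c = 111011, weight = 5.
  m = 001 → c = 101001, weight = 3.
  m = 101 → c = 100001, weight = 2.
  m = 011 → c = 011010, weight = 3.
  m = 111 → c = 010010, weight = 2.
Tally weights:
  weight 0: 1 codewords.
  weight 1: 1 codewords.
  weight 2: 2 codewords.
  weight 3: 2 codewords.
  weight 4: 1 codewords.
  weight 5: 1 codewords.
Minimum distance d = smallest w > 0 with A_w > 0 = 1.
Sanity: Σ A_w = 8 = 2^3 = 8 ✓.


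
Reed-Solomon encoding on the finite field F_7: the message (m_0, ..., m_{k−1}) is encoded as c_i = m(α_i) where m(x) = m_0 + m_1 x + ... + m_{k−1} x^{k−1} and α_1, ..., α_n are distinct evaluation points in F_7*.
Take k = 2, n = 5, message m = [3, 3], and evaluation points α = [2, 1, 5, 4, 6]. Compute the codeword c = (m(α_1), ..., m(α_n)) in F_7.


c = [2, 6, 4, 1, 0]

Message polynomial: m(x) = 3 + 3·x (mod 7).
For each evaluation point α_i, compute m(α_i) mod 7:
  α_1 = 2: Horner steps 3 → 2, so m(2) = 2.
  α_2 = 1: Horner steps 3 → 6, so m(1) = 6.
  α_3 = 5: Horner steps 3 → 4, so m(5) = 4.
  α_4 = 4: Horner steps 3 → 1, so m(4) = 1.
  α_5 = 6: Horner steps 3 → 0, so m(6) = 0.
Codeword c = [2, 6, 4, 1, 0] ∈ F_7^5.


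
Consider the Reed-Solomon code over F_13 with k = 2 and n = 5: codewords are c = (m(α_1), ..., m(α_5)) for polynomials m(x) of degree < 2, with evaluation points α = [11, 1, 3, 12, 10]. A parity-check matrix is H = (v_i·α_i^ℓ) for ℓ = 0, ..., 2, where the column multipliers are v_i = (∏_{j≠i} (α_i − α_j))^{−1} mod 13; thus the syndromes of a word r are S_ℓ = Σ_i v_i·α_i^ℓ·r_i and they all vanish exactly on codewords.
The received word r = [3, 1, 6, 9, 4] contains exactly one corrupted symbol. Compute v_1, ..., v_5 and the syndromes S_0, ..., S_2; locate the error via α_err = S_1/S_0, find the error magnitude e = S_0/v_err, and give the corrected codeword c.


S = (5, 3, 7), error at position 1, error magnitude e = 3, c = [0, 1, 6, 9, 4].

Step 1: column multipliers v_i = (∏_{j≠i}(α_i − α_j))^{−1} mod 13.
  i = 1 (α = 11): (11−1)(11−3)(11−12)(11−10) = 10·8·(−1)·1 = −80 ≡ 11, so v_1 = 11^{−1} = 6 (mod 13).
  i = 2 (α = 1): (1−11)(1−3)(1−12)(1−10) = (−10)·(−2)·(−11)·(−9) = 1980 ≡ 4, so v_2 = 4^{−1} = 10 (mod 13).
  i = 3 (α = 3): (3−11)(3−1)(3−12)(3−10) = (−8)·2·(−9)·(−7) = −1008 ≡ 6, so v_3 = 6^{−1} = 11 (mod 13).
  i = 4 (α = 12): (12−11)(12−1)(12−3)(12−10) = 1·11·9·2 = 198 ≡ 3, so v_4 = 3^{−1} = 9 (mod 13).
  i = 5 (α = 10): (10−11)(10−1)(10−3)(10−12) = (−1)·9·7·(−2) = 126 ≡ 9, so v_5 = 9^{−1} = 3 (mod 13).
  v = [6, 10, 11, 9, 3].
Step 2: syndromes of r = [3, 1, 6, 9, 4] (all sums mod 13).
  S_0 = Σ v_i r_i = 6·3 + 10·1 + 11·6 + 9·9 + 3·4 = 187 ≡ 5.
  S_1 = Σ v_i α_i r_i = 6·11·3 + 10·1·1 + 11·3·6 + 9·12·9 + 3·10·4 = 1498 ≡ 3.
  α_i^2 mod 13 = [4, 1, 9, 1, 9].
  S_2 = Σ v_i α_i^2 r_i = 6·4·3 + 10·1·1 + 11·9·6 + 9·1·9 + 3·9·4 = 865 ≡ 7.
  S = (5, 3, 7) ≠ 0, so r is not a codeword (an error is present).
Step 3: locate the error. For a single error e at position i, S_ℓ = v_i·e·α_i^ℓ, so α_err = S_1/S_0.
  S_0^{−1} = 5^{−1} = 8 (mod 13), so α_err = 3·8 = 24 ≡ 11 = α_1. Error position i = 1.
  Consistency check: S_2/S_1 = 7·9 = 63 ≡ 11 = α_err ✓ (single-error assumption holds).
Step 4: error magnitude e = S_0/v_1 = S_0·∏_{j≠1}(α_1 − α_j) = 5·11 = 55 ≡ 3 (mod 13).
Step 5: correct position 1: c_1 = r_1 − e = 3 − 3 ≡ 0 (mod 13). Hence c = [0, 1, 6, 9, 4].
  Check: interpolating c through the α_i gives m(x) = 5 + 9·x (degree < 2) with m(α_i) = c_i for every i, so c is indeed a codeword.


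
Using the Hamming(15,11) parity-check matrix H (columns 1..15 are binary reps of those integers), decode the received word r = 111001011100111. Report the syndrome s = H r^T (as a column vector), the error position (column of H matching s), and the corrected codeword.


s = (0, 0, 0, 1)^T, error position = 1, corrected codeword c = 011001011100111

Compute s = H r^T mod 2 one row at a time:
  s_1 = 1 + 1 + 1 + 0 + 0 + 1 + 1 + 1 = 6 ≡ 0 (mod 2).
  s_2 = 0 + 0 + 1 + 0 + 0 + 1 + 1 + 1 = 4 ≡ 0 (mod 2).
  s_3 = 1 + 1 + 1 + 0 + 1 + 0 + 1 + 1 = 6 ≡ 0 (mod 2).
  s_4 = 1 + 1 + 0 + 0 + 1 + 0 + 1 + 1 = 5 ≡ 1 (mod 2).
s = (0, 0, 0, 1)^T — this equals column 1 of H (binary 0001), so error is at position 1.
Correct: flip bit 1 of r = 111001011100111 to get c = 011001011100111.


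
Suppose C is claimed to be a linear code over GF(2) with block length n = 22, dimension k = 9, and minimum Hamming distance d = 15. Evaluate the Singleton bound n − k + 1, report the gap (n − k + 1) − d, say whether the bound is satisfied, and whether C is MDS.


Singleton RHS = n − k + 1 = 14, slack = -1, bound violated (no such code; not MDS).

Singleton bound: d ≤ n − k + 1.
Here n = 22, k = 9, so n − k + 1 = 14.
Given d = 15, check d ≤ 14: NO.
Slack = (n − k + 1) − d = -1.
The slack is negative: d = 15 exceeds n − k + 1 = 14 by 1, so the Singleton bound is violated and no linear [22, 9, 15]_2 code can exist. In particular it is not MDS (MDS requires d = n − k + 1 exactly).
Description: the claimed parameters are [22, 9, 15]_2; such a code would be impossible (violates the Singleton bound).


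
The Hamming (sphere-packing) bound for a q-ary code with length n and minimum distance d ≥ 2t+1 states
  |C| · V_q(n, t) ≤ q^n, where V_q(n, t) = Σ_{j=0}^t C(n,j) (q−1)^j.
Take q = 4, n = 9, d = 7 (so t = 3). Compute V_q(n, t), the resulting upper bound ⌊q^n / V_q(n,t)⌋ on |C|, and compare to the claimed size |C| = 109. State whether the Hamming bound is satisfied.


V_q(n, t) = 2620, q^n = 262144, Hamming bound = 100, |C| = 109 > bound (violated).

Step 1: Compute V_q(n, t) = Σ_{j=0}^3 C(n, j) (q−1)^j.
  j = 0: C(9,0)·(3)^0 = 1·1 = 1.
  j = 1: C(9,1)·(3)^1 = 9·3 = 27.
  j = 2: C(9,2)·(3)^2 = 36·9 = 324.
  j = 3: C(9,3)·(3)^3 = 84·27 = 2268.
  V_q(n, t) = 1 + 27 + 324 + 2268 = 2620.
Step 2: q^n = 4^9 = 262144.
Step 3: Hamming bound ⌊q^n / V_q(n,t)⌋ = ⌊262144/2620⌋ = 100.
Step 4: Compare |C| = 109 to 100: violated.
The claimed |C| lies above the Hamming bound, so no 4-ary code of length 9 with d ≥ 7 can have 109 codewords.


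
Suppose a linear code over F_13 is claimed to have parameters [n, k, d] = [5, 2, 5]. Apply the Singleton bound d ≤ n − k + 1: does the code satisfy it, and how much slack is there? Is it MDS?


Singleton RHS = n − k + 1 = 4, slack = -1, bound violated (no such code; not MDS).

Singleton bound: d ≤ n − k + 1.
Here n = 5, k = 2, so n − k + 1 = 4.
Given d = 5, check d ≤ 4: NO.
Slack = (n − k + 1) − d = -1.
The slack is negative: d = 5 exceeds n − k + 1 = 4 by 1, so the Singleton bound is violated and no linear [5, 2, 5]_13 code can exist. In particular it is not MDS (MDS requires d = n − k + 1 exactly).
Description: the claimed parameters are [5, 2, 5]_13; such a code would be impossible (violates the Singleton bound).


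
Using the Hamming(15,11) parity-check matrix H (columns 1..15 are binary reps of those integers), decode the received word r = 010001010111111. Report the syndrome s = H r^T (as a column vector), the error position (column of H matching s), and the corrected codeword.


s = (1, 1, 0, 1)^T, error position = 13, corrected codeword c = 010001010111011

Compute s = H r^T mod 2 one row at a time:
  s_1 = 1 + 0 + 1 + 1 + 1 + 1 + 1 + 1 = 7 ≡ 1 (mod 2).
  s_2 = 0 + 0 + 1 + 0 + 1 + 1 + 1 + 1 = 5 ≡ 1 (mod 2).
  s_3 = 1 + 0 + 1 + 0 + 1 + 1 + 1 + 1 = 6 ≡ 0 (mod 2).
  s_4 = 0 + 0 + 0 + 0 + 0 + 1 + 1 + 1 = 3 ≡ 1 (mod 2).
s = (1, 1, 0, 1)^T — this equals column 13 of H (binary 1101), so error is at position 13.
Correct: flip bit 13 of r = 010001010111111 to get c = 010001010111011.


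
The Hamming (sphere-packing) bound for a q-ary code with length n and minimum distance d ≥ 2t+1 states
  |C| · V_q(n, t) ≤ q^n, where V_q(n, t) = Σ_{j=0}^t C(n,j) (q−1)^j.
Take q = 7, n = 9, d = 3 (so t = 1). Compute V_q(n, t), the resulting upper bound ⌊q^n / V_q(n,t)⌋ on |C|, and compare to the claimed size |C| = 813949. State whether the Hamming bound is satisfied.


V_q(n, t) = 55, q^n = 40353607, Hamming bound = 733701, |C| = 813949 > bound (violated).

Step 1: Compute V_q(n, t) = Σ_{j=0}^1 C(n, j) (q−1)^j.
  j = 0: C(9,0)·(6)^0 = 1·1 = 1.
  j = 1: C(9,1)·(6)^1 = 9·6 = 54.
  V_q(n, t) = 1 + 54 = 55.
Step 2: q^n = 7^9 = 40353607.
Step 3: Hamming bound ⌊q^n / V_q(n,t)⌋ = ⌊40353607/55⌋ = 733701.
Step 4: Compare |C| = 813949 to 733701: violated.
The claimed |C| lies above the Hamming bound, so no 7-ary code of length 9 with d ≥ 3 can have 813949 codewords.


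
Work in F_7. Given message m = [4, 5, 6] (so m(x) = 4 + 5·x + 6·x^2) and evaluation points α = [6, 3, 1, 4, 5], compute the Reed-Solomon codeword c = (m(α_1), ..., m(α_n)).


c = [5, 3, 1, 1, 4]

Message polynomial: m(x) = 4 + 5·x + 6·x^2 (mod 7).
For each evaluation point α_i, compute m(α_i) mod 7:
  α_1 = 6: Horner steps 6 → 6 → 5, so m(6) = 5.
  α_2 = 3: Horner steps 6 → 2 → 3, so m(3) = 3.
  α_3 = 1: Horner steps 6 → 4 → 1, so m(1) = 1.
  α_4 = 4: Horner steps 6 → 1 → 1, so m(4) = 1.
  α_5 = 5: Horner steps 6 → 0 → 4, so m(5) = 4.
Codeword c = [5, 3, 1, 1, 4] ∈ F_7^5.


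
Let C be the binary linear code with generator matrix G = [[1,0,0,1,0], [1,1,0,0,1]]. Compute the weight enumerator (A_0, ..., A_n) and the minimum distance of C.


Weight distribution: A_0 = 1, A_2 = 1, A_3 = 2. Minimum distance d = 2.

Enumerate all 2^2 = 4 messages m ∈ F_2^2.
For each, compute codeword c = mG in F_2^5, then tally its weight.
  m = 00 → c = 00000, weight = 0.
  m = 10 → c = 10010, weight = 2.
  m = 01 → c = 11001, weight = 3.
  m = 11 → c = 01011, weight = 3.
Tally weights:
  weight 0: 1 codewords.
  weight 2: 1 codewords.
  weight 3: 2 codewords.
Minimum distance d = smallest w > 0 with A_w > 0 = 2.
Sanity: Σ A_w = 4 = 2^2 = 4 ✓.


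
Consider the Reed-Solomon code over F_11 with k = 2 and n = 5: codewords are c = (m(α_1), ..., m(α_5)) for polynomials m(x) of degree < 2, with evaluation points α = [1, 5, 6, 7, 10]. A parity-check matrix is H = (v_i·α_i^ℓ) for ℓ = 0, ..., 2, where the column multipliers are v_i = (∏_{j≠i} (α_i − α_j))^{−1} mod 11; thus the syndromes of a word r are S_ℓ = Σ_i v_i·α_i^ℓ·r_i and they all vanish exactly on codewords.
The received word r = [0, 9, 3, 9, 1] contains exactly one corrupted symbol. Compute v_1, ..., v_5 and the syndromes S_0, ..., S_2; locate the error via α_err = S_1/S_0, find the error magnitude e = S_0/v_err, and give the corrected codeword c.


S = (7, 5, 2), error at position 4, error magnitude e = 1, c = [0, 9, 3, 8, 1].

Step 1: column multipliers v_i = (∏_{j≠i}(α_i − α_j))^{−1} mod 11.
  i = 1 (α = 1): (1−5)(1−6)(1−7)(1−10) = (−4)·(−5)·(−6)·(−9) = 1080 ≡ 2, so v_1 = 2^{−1} = 6 (mod 11).
  i = 2 (α = 5): (5−1)(5−6)(5−7)(5−10) = 4·(−1)·(−2)·(−5) = −40 ≡ 4, so v_2 = 4^{−1} = 3 (mod 11).
  i = 3 (α = 6): (6−1)(6−5)(6−7)(6−10) = 5·1·(−1)·(−4) = 20 ≡ 9, so v_3 = 9^{−1} = 5 (mod 11).
  i = 4 (α = 7): (7−1)(7−5)(7−6)(7−10) = 6·2·1·(−3) = −36 ≡ 8, so v_4 = 8^{−1} = 7 (mod 11).
  i = 5 (α = 10): (10−1)(10−5)(10−6)(10−7) = 9·5·4·3 = 540 ≡ 1, so v_5 = 1^{−1} = 1 (mod 11).
  v = [6, 3, 5, 7, 1].
Step 2: syndromes of r = [0, 9, 3, 9, 1] (all sums mod 11).
  S_0 = Σ v_i r_i = 6·0 + 3·9 + 5·3 + 7·9 + 1·1 = 106 ≡ 7.
  S_1 = Σ v_i α_i r_i = 6·1·0 + 3·5·9 + 5·6·3 + 7·7·9 + 1·10·1 = 676 ≡ 5.
  α_i^2 mod 11 = [1, 3, 3, 5, 1].
  S_2 = Σ v_i α_i^2 r_i = 6·1·0 + 3·3·9 + 5·3·3 + 7·5·9 + 1·1·1 = 442 ≡ 2.
  S = (7, 5, 2) ≠ 0, so r is not a codeword (an error is present).
Step 3: locate the error. For a single error e at position i, S_ℓ = v_i·e·α_i^ℓ, so α_err = S_1/S_0.
  S_0^{−1} = 7^{−1} = 8 (mod 11), so α_err = 5·8 = 40 ≡ 7 = α_4. Error position i = 4.
  Consistency check: S_2/S_1 = 2·9 = 18 ≡ 7 = α_err ✓ (single-error assumption holds).
Step 4: error magnitude e = S_0/v_4 = S_0·∏_{j≠4}(α_4 − α_j) = 7·8 = 56 ≡ 1 (mod 11).
Step 5: correct position 4: c_4 = r_4 − e = 9 − 1 ≡ 8 (mod 11). Hence c = [0, 9, 3, 8, 1].
  Check: interpolating c through the α_i gives m(x) = 6 + 5·x (degree < 2) with m(α_i) = c_i for every i, so c is indeed a codeword.


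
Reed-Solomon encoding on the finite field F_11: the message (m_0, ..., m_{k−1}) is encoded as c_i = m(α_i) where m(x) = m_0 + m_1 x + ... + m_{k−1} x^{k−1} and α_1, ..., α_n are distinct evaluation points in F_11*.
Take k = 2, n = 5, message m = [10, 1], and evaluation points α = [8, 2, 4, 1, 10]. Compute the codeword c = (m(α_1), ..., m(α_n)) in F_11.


c = [7, 1, 3, 0, 9]

Message polynomial: m(x) = 10 + 1·x (mod 11).
For each evaluation point α_i, compute m(α_i) mod 11:
  α_1 = 8: Horner steps 1 → 7, so m(8) = 7.
  α_2 = 2: Horner steps 1 → 1, so m(2) = 1.
  α_3 = 4: Horner steps 1 → 3, so m(4) = 3.
  α_4 = 1: Horner steps 1 → 0, so m(1) = 0.
  α_5 = 10: Horner steps 1 → 9, so m(10) = 9.
Codeword c = [7, 1, 3, 0, 9] ∈ F_11^5.


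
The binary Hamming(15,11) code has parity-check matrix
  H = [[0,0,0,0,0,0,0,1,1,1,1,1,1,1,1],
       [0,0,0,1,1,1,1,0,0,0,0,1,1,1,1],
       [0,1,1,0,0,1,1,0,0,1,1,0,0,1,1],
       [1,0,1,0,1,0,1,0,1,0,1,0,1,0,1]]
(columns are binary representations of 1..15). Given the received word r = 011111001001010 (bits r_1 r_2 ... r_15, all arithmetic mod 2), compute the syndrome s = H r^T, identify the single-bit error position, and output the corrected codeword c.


s = (1, 1, 0, 1)^T, error position = 13, corrected codeword c = 011111001001110

Compute s = H r^T mod 2 one row at a time:
  s_1 = 0 + 1 + 0 + 0 + 1 + 0 + 1 + 0 = 3 ≡ 1 (mod 2).
  s_2 = 1 + 1 + 1 + 0 + 1 + 0 + 1 + 0 = 5 ≡ 1 (mod 2).
  s_3 = 1 + 1 + 1 + 0 + 0 + 0 + 1 + 0 = 4 ≡ 0 (mod 2).
  s_4 = 0 + 1 + 1 + 0 + 1 + 0 + 0 + 0 = 3 ≡ 1 (mod 2).
s = (1, 1, 0, 1)^T — this equals column 13 of H (binary 1101), so error is at position 13.
Correct: flip bit 13 of r = 011111001001010 to get c = 011111001001110.


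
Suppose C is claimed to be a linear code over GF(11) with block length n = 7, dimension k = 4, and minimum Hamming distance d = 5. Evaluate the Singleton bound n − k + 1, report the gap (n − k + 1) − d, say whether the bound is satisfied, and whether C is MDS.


Singleton RHS = n − k + 1 = 4, slack = -1, bound violated (no such code; not MDS).

Singleton bound: d ≤ n − k + 1.
Here n = 7, k = 4, so n − k + 1 = 4.
Given d = 5, check d ≤ 4: NO.
Slack = (n − k + 1) − d = -1.
The slack is negative: d = 5 exceeds n − k + 1 = 4 by 1, so the Singleton bound is violated and no linear [7, 4, 5]_11 code can exist. In particular it is not MDS (MDS requires d = n − k + 1 exactly).
Description: the claimed parameters are [7, 4, 5]_11; such a code would be impossible (violates the Singleton bound).


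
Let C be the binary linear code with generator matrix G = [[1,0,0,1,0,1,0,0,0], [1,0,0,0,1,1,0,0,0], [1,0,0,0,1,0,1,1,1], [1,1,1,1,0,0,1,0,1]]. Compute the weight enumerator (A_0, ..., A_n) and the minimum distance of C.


Weight distribution: A_0 = 1, A_2 = 1, A_3 = 3, A_4 = 1, A_5 = 4, A_6 = 5, A_7 = 1. Minimum distance d = 2.

Enumerate all 2^4 = 16 messages m ∈ F_2^4.
For each, compute codeword c = mG in F_2^9, then tally its weight.
  m = 0000 → c = 000000000, weight = 0.
  m = 1000 → c = 100101000, weight = 3.
  m = 0100 → c = 100011000, weight = 3.
  m = 1100 → c = 000110000, weight = 2.
  m = 0010 → c = 100010111, weight = 5.
  m = 1010 → c = 000111111, weight = 6.
  m = 0110 → c = 000001111, weight = 4.
  m = 1110 → c = 100100111, weight = 5.
  m = 0001 → c = 111100101, weight = 6.
  m = 1001 → c = 011001101, weight = 5.
  m = 0101 → c = 011111101, weight = 7.
  m = 1101 → c = 111010101, weight = 6.
  m = 0011 → c = 011110010, weight = 5.
  m = 1011 → c = 111011010, weight = 6.
  m = 0111 → c = 111101010, weight = 6.
  m = 1111 → c = 011000010, weight = 3.
Tally weights:
  weight 0: 1 codewords.
  weight 2: 1 codewords.
  weight 3: 3 codewords.
  weight 4: 1 codewords.
  weight 5: 4 codewords.
  weight 6: 5 codewords.
  weight 7: 1 codewords.
Minimum distance d = smallest w > 0 with A_w > 0 = 2.
Sanity: Σ A_w = 16 = 2^4 = 16 ✓.


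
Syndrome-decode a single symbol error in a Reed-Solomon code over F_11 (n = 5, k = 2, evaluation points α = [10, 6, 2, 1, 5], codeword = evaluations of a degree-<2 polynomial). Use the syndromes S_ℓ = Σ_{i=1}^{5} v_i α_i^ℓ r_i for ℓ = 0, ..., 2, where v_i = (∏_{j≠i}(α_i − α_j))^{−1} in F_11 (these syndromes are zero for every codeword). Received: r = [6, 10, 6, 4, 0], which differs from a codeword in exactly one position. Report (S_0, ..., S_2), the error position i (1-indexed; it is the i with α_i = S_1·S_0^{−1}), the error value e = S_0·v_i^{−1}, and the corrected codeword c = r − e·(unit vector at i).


S = (1, 2, 4), error at position 3, error magnitude e = 3, c = [6, 10, 3, 4, 0].

Step 1: column multipliers v_i = (∏_{j≠i}(α_i − α_j))^{−1} mod 11.
  i = 1 (α = 10): (10−6)(10−2)(10−1)(10−5) = 4·8·9·5 = 1440 ≡ 10, so v_1 = 10^{−1} = 10 (mod 11).
  i = 2 (α = 6): (6−10)(6−2)(6−1)(6−5) = (−4)·4·5·1 = −80 ≡ 8, so v_2 = 8^{−1} = 7 (mod 11).
  i = 3 (α = 2): (2−10)(2−6)(2−1)(2−5) = (−8)·(−4)·1·(−3) = −96 ≡ 3, so v_3 = 3^{−1} = 4 (mod 11).
  i = 4 (α = 1): (1−10)(1−6)(1−2)(1−5) = (−9)·(−5)·(−1)·(−4) = 180 ≡ 4, so v_4 = 4^{−1} = 3 (mod 11).
  i = 5 (α = 5): (5−10)(5−6)(5−2)(5−1) = (−5)·(−1)·3·4 = 60 ≡ 5, so v_5 = 5^{−1} = 9 (mod 11).
  v = [10, 7, 4, 3, 9].
Step 2: syndromes of r = [6, 10, 6, 4, 0] (all sums mod 11).
  S_0 = Σ v_i r_i = 10·6 + 7·10 + 4·6 + 3·4 + 9·0 = 166 ≡ 1.
  S_1 = Σ v_i α_i r_i = 10·10·6 + 7·6·10 + 4·2·6 + 3·1·4 + 9·5·0 = 1080 ≡ 2.
  α_i^2 mod 11 = [1, 3, 4, 1, 3].
  S_2 = Σ v_i α_i^2 r_i = 10·1·6 + 7·3·10 + 4·4·6 + 3·1·4 + 9·3·0 = 378 ≡ 4.
  S = (1, 2, 4) ≠ 0, so r is not a codeword (an error is present).
Step 3: locate the error. For a single error e at position i, S_ℓ = v_i·e·α_i^ℓ, so α_err = S_1/S_0.
  S_0^{−1} = 1^{−1} = 1 (mod 11), so α_err = 2·1 = 2 ≡ 2 = α_3. Error position i = 3.
  Consistency check: S_2/S_1 = 4·6 = 24 ≡ 2 = α_err ✓ (single-error assumption holds).
Step 4: error magnitude e = S_0/v_3 = S_0·∏_{j≠3}(α_3 − α_j) = 1·3 = 3 ≡ 3 (mod 11).
Step 5: correct position 3: c_3 = r_3 − e = 6 − 3 ≡ 3 (mod 11). Hence c = [6, 10, 3, 4, 0].
  Check: interpolating c through the α_i gives m(x) = 5 + 10·x (degree < 2) with m(α_i) = c_i for every i, so c is indeed a codeword.


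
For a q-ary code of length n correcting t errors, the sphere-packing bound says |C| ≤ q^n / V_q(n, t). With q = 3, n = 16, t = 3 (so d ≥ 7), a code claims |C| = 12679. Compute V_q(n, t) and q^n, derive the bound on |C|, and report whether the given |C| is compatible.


V_q(n, t) = 4993, q^n = 43046721, Hamming bound = 8621, |C| = 12679 > bound (violated).

Step 1: Compute V_q(n, t) = Σ_{j=0}^3 C(n, j) (q−1)^j.
  j = 0: C(16,0)·(2)^0 = 1·1 = 1.
  j = 1: C(16,1)·(2)^1 = 16·2 = 32.
  j = 2: C(16,2)·(2)^2 = 120·4 = 480.
  j = 3: C(16,3)·(2)^3 = 560·8 = 4480.
  V_q(n, t) = 1 + 32 + 480 + 4480 = 4993.
Step 2: q^n = 3^16 = 43046721.
Step 3: Hamming bound ⌊q^n / V_q(n,t)⌋ = ⌊43046721/4993⌋ = 8621.
Step 4: Compare |C| = 12679 to 8621: violated.
The claimed |C| lies above the Hamming bound, so no 3-ary code of length 16 with d ≥ 7 can have 12679 codewords.


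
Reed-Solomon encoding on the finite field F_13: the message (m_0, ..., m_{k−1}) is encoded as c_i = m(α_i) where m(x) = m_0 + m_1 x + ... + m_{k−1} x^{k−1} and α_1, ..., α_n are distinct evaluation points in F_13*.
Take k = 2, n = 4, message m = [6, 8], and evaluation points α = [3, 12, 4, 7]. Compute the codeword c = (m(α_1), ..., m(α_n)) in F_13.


c = [4, 11, 12, 10]

Message polynomial: m(x) = 6 + 8·x (mod 13).
For each evaluation point α_i, compute m(α_i) mod 13:
  α_1 = 3: Horner steps 8 → 4, so m(3) = 4.
  α_2 = 12: Horner steps 8 → 11, so m(12) = 11.
  α_3 = 4: Horner steps 8 → 12, so m(4) = 12.
  α_4 = 7: Horner steps 8 → 10, so m(7) = 10.
Codeword c = [4, 11, 12, 10] ∈ F_13^4.


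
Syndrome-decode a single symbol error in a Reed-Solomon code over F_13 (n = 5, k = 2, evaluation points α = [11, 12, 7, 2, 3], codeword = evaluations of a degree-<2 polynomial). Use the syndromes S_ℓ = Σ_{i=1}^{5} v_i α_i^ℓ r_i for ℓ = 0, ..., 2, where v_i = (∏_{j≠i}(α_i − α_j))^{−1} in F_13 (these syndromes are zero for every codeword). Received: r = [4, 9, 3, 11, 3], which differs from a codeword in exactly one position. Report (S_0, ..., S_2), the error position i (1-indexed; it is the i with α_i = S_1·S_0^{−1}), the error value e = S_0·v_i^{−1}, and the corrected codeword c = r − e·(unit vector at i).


S = (11, 12, 6), error at position 3, error magnitude e = 6, c = [4, 9, 10, 11, 3].

Step 1: column multipliers v_i = (∏_{j≠i}(α_i − α_j))^{−1} mod 13.
  i = 1 (α = 11): (11−12)(11−7)(11−2)(11−3) = (−1)·4·9·8 = −288 ≡ 11, so v_1 = 11^{−1} = 6 (mod 13).
  i = 2 (α = 12): (12−11)(12−7)(12−2)(12−3) = 1·5·10·9 = 450 ≡ 8, so v_2 = 8^{−1} = 5 (mod 13).
  i = 3 (α = 7): (7−11)(7−12)(7−2)(7−3) = (−4)·(−5)·5·4 = 400 ≡ 10, so v_3 = 10^{−1} = 4 (mod 13).
  i = 4 (α = 2): (2−11)(2−12)(2−7)(2−3) = (−9)·(−10)·(−5)·(−1) = 450 ≡ 8, so v_4 = 8^{−1} = 5 (mod 13).
  i = 5 (α = 3): (3−11)(3−12)(3−7)(3−2) = (−8)·(−9)·(−4)·1 = −288 ≡ 11, so v_5 = 11^{−1} = 6 (mod 13).
  v = [6, 5, 4, 5, 6].
Step 2: syndromes of r = [4, 9, 3, 11, 3] (all sums mod 13).
  S_0 = Σ v_i r_i = 6·4 + 5·9 + 4·3 + 5·11 + 6·3 = 154 ≡ 11.
  S_1 = Σ v_i α_i r_i = 6·11·4 + 5·12·9 + 4·7·3 + 5·2·11 + 6·3·3 = 1052 ≡ 12.
  α_i^2 mod 13 = [4, 1, 10, 4, 9].
  S_2 = Σ v_i α_i^2 r_i = 6·4·4 + 5·1·9 + 4·10·3 + 5·4·11 + 6·9·3 = 643 ≡ 6.
  S = (11, 12, 6) ≠ 0, so r is not a codeword (an error is present).
Step 3: locate the error. For a single error e at position i, S_ℓ = v_i·e·α_i^ℓ, so α_err = S_1/S_0.
  S_0^{−1} = 11^{−1} = 6 (mod 13), so α_err = 12·6 = 72 ≡ 7 = α_3. Error position i = 3.
  Consistency check: S_2/S_1 = 6·12 = 72 ≡ 7 = α_err ✓ (single-error assumption holds).
Step 4: error magnitude e = S_0/v_3 = S_0·∏_{j≠3}(α_3 − α_j) = 11·10 = 110 ≡ 6 (mod 13).
Step 5: correct position 3: c_3 = r_3 − e = 3 − 6 ≡ 10 (mod 13). Hence c = [4, 9, 10, 11, 3].
  Check: interpolating c through the α_i gives m(x) = 1 + 5·x (degree < 2) with m(α_i) = c_i for every i, so c is indeed a codeword.


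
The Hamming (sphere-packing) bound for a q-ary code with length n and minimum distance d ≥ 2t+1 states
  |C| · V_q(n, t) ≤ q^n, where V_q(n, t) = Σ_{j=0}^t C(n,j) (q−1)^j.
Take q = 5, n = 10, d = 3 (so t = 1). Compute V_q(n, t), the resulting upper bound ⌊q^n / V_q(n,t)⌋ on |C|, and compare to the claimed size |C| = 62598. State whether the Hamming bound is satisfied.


V_q(n, t) = 41, q^n = 9765625, Hamming bound = 238185, |C| = 62598 ≤ bound (satisfied).

Step 1: Compute V_q(n, t) = Σ_{j=0}^1 C(n, j) (q−1)^j.
  j = 0: C(10,0)·(4)^0 = 1·1 = 1.
  j = 1: C(10,1)·(4)^1 = 10·4 = 40.
  V_q(n, t) = 1 + 40 = 41.
Step 2: q^n = 5^10 = 9765625.
Step 3: Hamming bound ⌊q^n / V_q(n,t)⌋ = ⌊9765625/41⌋ = 238185.
Step 4: Compare |C| = 62598 to 238185: satisfied.
The claimed |C| lies below the Hamming bound.


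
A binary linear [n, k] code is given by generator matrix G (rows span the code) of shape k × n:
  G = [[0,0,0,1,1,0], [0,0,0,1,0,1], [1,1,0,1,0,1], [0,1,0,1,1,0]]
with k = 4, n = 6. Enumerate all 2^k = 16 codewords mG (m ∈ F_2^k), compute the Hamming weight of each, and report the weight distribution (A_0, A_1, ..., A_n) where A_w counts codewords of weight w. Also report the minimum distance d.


Weight distribution: A_0 = 1, A_1 = 2, A_2 = 4, A_3 = 6, A_4 = 3. Minimum distance d = 1.

Enumerate all 2^4 = 16 messages m ∈ F_2^4.
For each, compute codeword c = mG in F_2^6, then tally its weight.
  m = 0000 → c = 000000, weight = 0.
  m = 1000 → c = 000110, weight = 2.
  m = 0100 → c = 000101, weight = 2.
  m = 1100 → c = 000011, weight = 2.
  m = 0010 → c = 110101, weight = 4.
  m = 1010 → c = 110011, weight = 4.
  m = 0110 → c = 110000, weight = 2.
  m = 1110 → c = 110110, weight = 4.
  m = 0001 → c = 010110, weight = 3.
  m = 1001 → c = 010000, weight = 1.
  m = 0101 → c = 010011, weight = 3.
  m = 1101 → c = 010101, weight = 3.
  m = 0011 → c = 100011, weight = 3.
  m = 1011 → c = 100101, weight = 3.
  m = 0111 → c = 100110, weight = 3.
  m = 1111 → c = 100000, weight = 1.
Tally weights:
  weight 0: 1 codewords.
  weight 1: 2 codewords.
  weight 2: 4 codewords.
  weight 3: 6 codewords.
  weight 4: 3 codewords.
Minimum distance d = smallest w > 0 with A_w > 0 = 1.
Sanity: Σ A_w = 16 = 2^4 = 16 ✓.


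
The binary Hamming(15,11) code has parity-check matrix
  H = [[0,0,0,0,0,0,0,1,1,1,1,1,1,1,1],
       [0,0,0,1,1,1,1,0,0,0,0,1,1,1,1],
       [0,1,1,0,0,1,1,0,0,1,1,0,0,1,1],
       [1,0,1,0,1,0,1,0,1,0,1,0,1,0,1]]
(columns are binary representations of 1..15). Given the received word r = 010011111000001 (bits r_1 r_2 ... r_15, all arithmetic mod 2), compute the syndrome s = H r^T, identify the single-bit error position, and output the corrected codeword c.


s = (1, 0, 0, 0)^T, error position = 8, corrected codeword c = 010011101000001

Compute s = H r^T mod 2 one row at a time:
  s_1 = 1 + 1 + 0 + 0 + 0 + 0 + 0 + 1 = 3 ≡ 1 (mod 2).
  s_2 = 0 + 1 + 1 + 1 + 0 + 0 + 0 + 1 = 4 ≡ 0 (mod 2).
  s_3 = 1 + 0 + 1 + 1 + 0 + 0 + 0 + 1 = 4 ≡ 0 (mod 2).
  s_4 = 0 + 0 + 1 + 1 + 1 + 0 + 0 + 1 = 4 ≡ 0 (mod 2).
s = (1, 0, 0, 0)^T — this equals column 8 of H (binary 1000), so error is at position 8.
Correct: flip bit 8 of r = 010011111000001 to get c = 010011101000001.


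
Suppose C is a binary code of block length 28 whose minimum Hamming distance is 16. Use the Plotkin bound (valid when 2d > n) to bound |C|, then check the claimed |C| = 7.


Plotkin bound M ≤ 8; given |C| = 7 ≤ bound (satisfied).

Check applicability: 2d = 32, n = 28.
2d − n = 4 > 0, so Plotkin applies.
Compute d/(2d−n) = 16/4 ≈ 4.0000.
⌊d/(2d−n)⌋ = 4.
Plotkin bound: M ≤ 2·4 = 8.
Given |C| = 7, check: satisfied.
This |C| is below the Plotkin bound.


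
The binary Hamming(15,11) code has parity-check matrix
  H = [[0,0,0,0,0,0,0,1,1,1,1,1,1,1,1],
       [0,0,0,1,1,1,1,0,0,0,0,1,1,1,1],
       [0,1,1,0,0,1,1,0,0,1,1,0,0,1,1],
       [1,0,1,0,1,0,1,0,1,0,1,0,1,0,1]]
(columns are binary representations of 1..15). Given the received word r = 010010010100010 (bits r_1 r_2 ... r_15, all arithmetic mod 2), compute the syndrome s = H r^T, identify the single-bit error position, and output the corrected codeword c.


s = (1, 0, 1, 1)^T, error position = 11, corrected codeword c = 010010010110010

Compute s = H r^T mod 2 one row at a time:
  s_1 = 1 + 0 + 1 + 0 + 0 + 0 + 1 + 0 = 3 ≡ 1 (mod 2).
  s_2 = 0 + 1 + 0 + 0 + 0 + 0 + 1 + 0 = 2 ≡ 0 (mod 2).
  s_3 = 1 + 0 + 0 + 0 + 1 + 0 + 1 + 0 = 3 ≡ 1 (mod 2).
  s_4 = 0 + 0 + 1 + 0 + 0 + 0 + 0 + 0 = 1 ≡ 1 (mod 2).
s = (1, 0, 1, 1)^T — this equals column 11 of H (binary 1011), so error is at position 11.
Correct: flip bit 11 of r = 010010010100010 to get c = 010010010110010.


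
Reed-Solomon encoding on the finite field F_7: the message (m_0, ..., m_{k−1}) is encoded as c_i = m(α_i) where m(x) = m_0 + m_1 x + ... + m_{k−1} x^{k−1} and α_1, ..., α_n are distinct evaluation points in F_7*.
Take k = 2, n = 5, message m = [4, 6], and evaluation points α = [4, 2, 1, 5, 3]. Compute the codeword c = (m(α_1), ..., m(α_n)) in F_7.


c = [0, 2, 3, 6, 1]

Message polynomial: m(x) = 4 + 6·x (mod 7).
For each evaluation point α_i, compute m(α_i) mod 7:
  α_1 = 4: Horner steps 6 → 0, so m(4) = 0.
  α_2 = 2: Horner steps 6 → 2, so m(2) = 2.
  α_3 = 1: Horner steps 6 → 3, so m(1) = 3.
  α_4 = 5: Horner steps 6 → 6, so m(5) = 6.
  α_5 = 3: Horner steps 6 → 1, so m(3) = 1.
Codeword c = [0, 2, 3, 6, 1] ∈ F_7^5.


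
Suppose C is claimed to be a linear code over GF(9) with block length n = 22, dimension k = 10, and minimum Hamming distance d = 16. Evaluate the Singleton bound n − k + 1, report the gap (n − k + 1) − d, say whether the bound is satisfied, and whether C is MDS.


Singleton RHS = n − k + 1 = 13, slack = -3, bound violated (no such code; not MDS).

Singleton bound: d ≤ n − k + 1.
Here n = 22, k = 10, so n − k + 1 = 13.
Given d = 16, check d ≤ 13: NO.
Slack = (n − k + 1) − d = -3.
The slack is negative: d = 16 exceeds n − k + 1 = 13 by 3, so the Singleton bound is violated and no linear [22, 10, 16]_9 code can exist. In particular it is not MDS (MDS requires d = n − k + 1 exactly).
Description: the claimed parameters are [22, 10, 16]_9; such a code would be impossible (violates the Singleton bound).


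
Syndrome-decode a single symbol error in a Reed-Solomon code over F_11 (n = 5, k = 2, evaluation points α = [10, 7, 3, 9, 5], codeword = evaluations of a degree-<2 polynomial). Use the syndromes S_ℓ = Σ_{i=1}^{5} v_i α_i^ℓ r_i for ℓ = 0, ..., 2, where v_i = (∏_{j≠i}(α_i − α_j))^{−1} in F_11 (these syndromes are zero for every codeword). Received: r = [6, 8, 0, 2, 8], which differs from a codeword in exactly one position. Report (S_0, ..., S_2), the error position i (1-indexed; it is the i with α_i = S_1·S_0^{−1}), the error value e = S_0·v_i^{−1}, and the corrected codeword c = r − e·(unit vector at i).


S = (9, 8, 1), error at position 2, error magnitude e = 3, c = [6, 5, 0, 2, 8].

Step 1: column multipliers v_i = (∏_{j≠i}(α_i − α_j))^{−1} mod 11.
  i = 1 (α = 10): (10−7)(10−3)(10−9)(10−5) = 3·7·1·5 = 105 ≡ 6, so v_1 = 6^{−1} = 2 (mod 11).
  i = 2 (α = 7): (7−10)(7−3)(7−9)(7−5) = (−3)·4·(−2)·2 = 48 ≡ 4, so v_2 = 4^{−1} = 3 (mod 11).
  i = 3 (α = 3): (3−10)(3−7)(3−9)(3−5) = (−7)·(−4)·(−6)·(−2) = 336 ≡ 6, so v_3 = 6^{−1} = 2 (mod 11).
  i = 4 (α = 9): (9−10)(9−7)(9−3)(9−5) = (−1)·2·6·4 = −48 ≡ 7, so v_4 = 7^{−1} = 8 (mod 11).
  i = 5 (α = 5): (5−10)(5−7)(5−3)(5−9) = (−5)·(−2)·2·(−4) = −80 ≡ 8, so v_5 = 8^{−1} = 7 (mod 11).
  v = [2, 3, 2, 8, 7].
Step 2: syndromes of r = [6, 8, 0, 2, 8] (all sums mod 11).
  S_0 = Σ v_i r_i = 2·6 + 3·8 + 2·0 + 8·2 + 7·8 = 108 ≡ 9.
  S_1 = Σ v_i α_i r_i = 2·10·6 + 3·7·8 + 2·3·0 + 8·9·2 + 7·5·8 = 712 ≡ 8.
  α_i^2 mod 11 = [1, 5, 9, 4, 3].
  S_2 = Σ v_i α_i^2 r_i = 2·1·6 + 3·5·8 + 2·9·0 + 8·4·2 + 7·3·8 = 364 ≡ 1.
  S = (9, 8, 1) ≠ 0, so r is not a codeword (an error is present).
Step 3: locate the error. For a single error e at position i, S_ℓ = v_i·e·α_i^ℓ, so α_err = S_1/S_0.
  S_0^{−1} = 9^{−1} = 5 (mod 11), so α_err = 8·5 = 40 ≡ 7 = α_2. Error position i = 2.
  Consistency check: S_2/S_1 = 1·7 = 7 ≡ 7 = α_err ✓ (single-error assumption holds).
Step 4: error magnitude e = S_0/v_2 = S_0·∏_{j≠2}(α_2 − α_j) = 9·4 = 36 ≡ 3 (mod 11).
Step 5: correct position 2: c_2 = r_2 − e = 8 − 3 ≡ 5 (mod 11). Hence c = [6, 5, 0, 2, 8].
  Check: interpolating c through the α_i gives m(x) = 10 + 4·x (degree < 2) with m(α_i) = c_i for every i, so c is indeed a codeword.


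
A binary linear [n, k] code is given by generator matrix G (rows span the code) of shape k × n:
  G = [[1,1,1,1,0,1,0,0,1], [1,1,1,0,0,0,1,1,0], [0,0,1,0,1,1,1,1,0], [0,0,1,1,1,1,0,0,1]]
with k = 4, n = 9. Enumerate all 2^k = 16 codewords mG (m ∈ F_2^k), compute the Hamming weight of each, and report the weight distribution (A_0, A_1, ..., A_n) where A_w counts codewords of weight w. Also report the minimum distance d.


Weight distribution: A_0 = 1, A_1 = 1, A_3 = 1, A_4 = 4, A_5 = 5, A_6 = 2, A_7 = 1, A_8 = 1. Minimum distance d = 1.

Enumerate all 2^4 = 16 messages m ∈ F_2^4.
For each, compute codeword c = mG in F_2^9, then tally its weight.
  m = 0000 → c = 000000000, weight = 0.
  m = 1000 → c = 111101001, weight = 6.
  m = 0100 → c = 111000110, weight = 5.
  m = 1100 → c = 000101111, weight = 5.
  m = 0010 → c = 001011110, weight = 5.
  m = 1010 → c = 110110111, weight = 7.
  m = 0110 → c = 110011000, weight = 4.
  m = 1110 → c = 001110001, weight = 4.
  m = 0001 → c = 001111001, weight = 5.
  m = 1001 → c = 110010000, weight = 3.
  m = 0101 → c = 110111111, weight = 8.
  m = 1101 → c = 001010110, weight = 4.
  m = 0011 → c = 000100111, weight = 4.
  m = 1011 → c = 111001110, weight = 6.
  m = 0111 → c = 111100001, weight = 5.
  m = 1111 → c = 000001000, weight = 1.
Tally weights:
  weight 0: 1 codewords.
  weight 1: 1 codewords.
  weight 3: 1 codewords.
  weight 4: 4 codewords.
  weight 5: 5 codewords.
  weight 6: 2 codewords.
  weight 7: 1 codewords.
  weight 8: 1 codewords.
Minimum distance d = smallest w > 0 with A_w > 0 = 1.
Sanity: Σ A_w = 16 = 2^4 = 16 ✓.


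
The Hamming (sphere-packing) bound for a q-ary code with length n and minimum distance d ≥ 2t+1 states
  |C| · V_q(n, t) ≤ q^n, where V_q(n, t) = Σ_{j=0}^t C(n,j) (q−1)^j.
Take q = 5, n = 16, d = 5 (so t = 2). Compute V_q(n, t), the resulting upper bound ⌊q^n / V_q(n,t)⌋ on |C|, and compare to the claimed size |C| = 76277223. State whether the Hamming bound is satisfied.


V_q(n, t) = 1985, q^n = 152587890625, Hamming bound = 76870473, |C| = 76277223 ≤ bound (satisfied).

Step 1: Compute V_q(n, t) = Σ_{j=0}^2 C(n, j) (q−1)^j.
  j = 0: C(16,0)·(4)^0 = 1·1 = 1.
  j = 1: C(16,1)·(4)^1 = 16·4 = 64.
  j = 2: C(16,2)·(4)^2 = 120·16 = 1920.
  V_q(n, t) = 1 + 64 + 1920 = 1985.
Step 2: q^n = 5^16 = 152587890625.
Step 3: Hamming bound ⌊q^n / V_q(n,t)⌋ = ⌊152587890625/1985⌋ = 76870473.
Step 4: Compare |C| = 76277223 to 76870473: satisfied.
The claimed |C| lies below the Hamming bound.


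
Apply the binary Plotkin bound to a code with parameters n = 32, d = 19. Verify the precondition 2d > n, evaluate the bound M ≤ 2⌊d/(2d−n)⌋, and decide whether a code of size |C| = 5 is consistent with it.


Plotkin bound M ≤ 6; given |C| = 5 ≤ bound (satisfied).

Check applicability: 2d = 38, n = 32.
2d − n = 6 > 0, so Plotkin applies.
Compute d/(2d−n) = 19/6 ≈ 3.1667.
⌊d/(2d−n)⌋ = 3.
Plotkin bound: M ≤ 2·3 = 6.
Given |C| = 5, check: satisfied.
This |C| is below the Plotkin bound.


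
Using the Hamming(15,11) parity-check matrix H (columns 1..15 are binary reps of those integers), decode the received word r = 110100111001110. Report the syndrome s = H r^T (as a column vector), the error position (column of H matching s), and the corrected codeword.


s = (1, 1, 1, 0)^T, error position = 14, corrected codeword c = 110100111001100

Compute s = H r^T mod 2 one row at a time:
  s_1 = 1 + 1 + 0 + 0 + 1 + 1 + 1 + 0 = 5 ≡ 1 (mod 2).
  s_2 = 1 + 0 + 0 + 1 + 1 + 1 + 1 + 0 = 5 ≡ 1 (mod 2).
  s_3 = 1 + 0 + 0 + 1 + 0 + 0 + 1 + 0 = 3 ≡ 1 (mod 2).
  s_4 = 1 + 0 + 0 + 1 + 1 + 0 + 1 + 0 = 4 ≡ 0 (mod 2).
s = (1, 1, 1, 0)^T — this equals column 14 of H (binary 1110), so error is at position 14.
Correct: flip bit 14 of r = 110100111001110 to get c = 110100111001100.


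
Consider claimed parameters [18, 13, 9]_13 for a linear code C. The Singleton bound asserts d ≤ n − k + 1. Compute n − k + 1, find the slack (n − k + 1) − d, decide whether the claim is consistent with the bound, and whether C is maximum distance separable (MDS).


Singleton RHS = n − k + 1 = 6, slack = -3, bound violated (no such code; not MDS).

Singleton bound: d ≤ n − k + 1.
Here n = 18, k = 13, so n − k + 1 = 6.
Given d = 9, check d ≤ 6: NO.
Slack = (n − k + 1) − d = -3.
The slack is negative: d = 9 exceeds n − k + 1 = 6 by 3, so the Singleton bound is violated and no linear [18, 13, 9]_13 code can exist. In particular it is not MDS (MDS requires d = n − k + 1 exactly).
Description: the claimed parameters are [18, 13, 9]_13; such a code would be impossible (violates the Singleton bound).


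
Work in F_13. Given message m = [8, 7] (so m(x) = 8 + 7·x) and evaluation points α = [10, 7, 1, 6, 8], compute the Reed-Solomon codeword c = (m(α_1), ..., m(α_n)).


c = [0, 5, 2, 11, 12]

Message polynomial: m(x) = 8 + 7·x (mod 13).
For each evaluation point α_i, compute m(α_i) mod 13:
  α_1 = 10: Horner steps 7 → 0, so m(10) = 0.
  α_2 = 7: Horner steps 7 → 5, so m(7) = 5.
  α_3 = 1: Horner steps 7 → 2, so m(1) = 2.
  α_4 = 6: Horner steps 7 → 11, so m(6) = 11.
  α_5 = 8: Horner steps 7 → 12, so m(8) = 12.
Codeword c = [0, 5, 2, 11, 12] ∈ F_13^5.


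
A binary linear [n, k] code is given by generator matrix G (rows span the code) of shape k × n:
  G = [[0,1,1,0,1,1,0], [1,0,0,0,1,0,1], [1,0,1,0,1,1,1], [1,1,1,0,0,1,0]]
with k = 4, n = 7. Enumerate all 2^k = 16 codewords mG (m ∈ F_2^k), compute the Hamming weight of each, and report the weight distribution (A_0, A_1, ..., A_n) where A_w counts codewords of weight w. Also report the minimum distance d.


Weight distribution: A_0 = 1, A_1 = 1, A_2 = 4, A_3 = 4, A_4 = 3, A_5 = 3. Minimum distance d = 1.

Enumerate all 2^4 = 16 messages m ∈ F_2^4.
For each, compute codeword c = mG in F_2^7, then tally its weight.
  m = 0000 → c = 0000000, weight = 0.
  m = 1000 → c = 0110110, weight = 4.
  m = 0100 → c = 1000101, weight = 3.
  m = 1100 → c = 1110011, weight = 5.
  m = 0010 → c = 1010111, weight = 5.
  m = 1010 → c = 1100001, weight = 3.
  m = 0110 → c = 0010010, weight = 2.
  m = 1110 → c = 0100100, weight = 2.
  m = 0001 → c = 1110010, weight = 4.
  m = 1001 → c = 1000100, weight = 2.
  m = 0101 → c = 0110111, weight = 5.
  m = 1101 → c = 0000001, weight = 1.
  m = 0011 → c = 0100101, weight = 3.
  m = 1011 → c = 0010011, weight = 3.
  m = 0111 → c = 1100000, weight = 2.
  m = 1111 → c = 1010110, weight = 4.
Tally weights:
  weight 0: 1 codewords.
  weight 1: 1 codewords.
  weight 2: 4 codewords.
  weight 3: 4 codewords.
  weight 4: 3 codewords.
  weight 5: 3 codewords.
Minimum distance d = smallest w > 0 with A_w > 0 = 1.
Sanity: Σ A_w = 16 = 2^4 = 16 ✓.
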